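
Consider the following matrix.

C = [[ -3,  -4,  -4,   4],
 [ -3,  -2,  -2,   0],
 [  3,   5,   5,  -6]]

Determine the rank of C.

2

Row reduce to echelon form.
R2 ← R2 − R1: [0, 2, 2, -4]
R3 ← R3 + R1: [0, 1, 1, -2]
R3 ← R3 − (1/2)·R2: [0, 0, 0, 0]
Echelon form has 2 nonzero rows, so rank(C) = 2.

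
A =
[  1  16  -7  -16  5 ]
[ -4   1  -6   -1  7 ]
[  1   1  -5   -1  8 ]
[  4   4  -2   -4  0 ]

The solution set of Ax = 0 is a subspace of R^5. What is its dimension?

1

Row reduce to echelon form.
R2 ← R2 + (4)·R1: [0, 65, -34, -65, 27]
R3 ← R3 − R1: [0, -15, 2, 15, 3]
R4 ← R4 − (4)·R1: [0, -60, 26, 60, -20]
R3 ← R3 + (3/13)·R2: [0, 0, -76/13, 0, 120/13]
R4 ← R4 + (12/13)·R2: [0, 0, -70/13, 0, 64/13]
R4 ← R4 − (35/38)·R3: [0, 0, 0, 0, -68/19]
4 nonzero rows, so rank(A) = 4.
A has 5 columns; by rank–nullity, nullity = 5 − 4 = 1.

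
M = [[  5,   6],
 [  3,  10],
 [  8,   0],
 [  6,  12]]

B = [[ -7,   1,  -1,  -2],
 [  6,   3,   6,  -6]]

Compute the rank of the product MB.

First compute MB:
[[  1,  23,  31, -46],
 [ 39,  33,  57, -66],
 [-56,   8,  -8, -16],
 [ 30,  42,  66, -84]]
Now row reduce the product.
R2 ← R2 − (39)·R1: [0, -864, -1152, 1728]
R3 ← R3 + (56)·R1: [0, 1296, 1728, -2592]
R4 ← R4 − (30)·R1: [0, -648, -864, 1296]
R3 ← R3 + (3/2)·R2: [0, 0, 0, 0]
R4 ← R4 − (3/4)·R2: [0, 0, 0, 0]
2 nonzero rows, so rank(MB) = 2.

2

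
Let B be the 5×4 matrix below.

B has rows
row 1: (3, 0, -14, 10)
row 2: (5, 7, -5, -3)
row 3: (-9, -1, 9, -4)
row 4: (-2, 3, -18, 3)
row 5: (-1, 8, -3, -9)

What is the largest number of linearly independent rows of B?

Row reduce to echelon form.
R2 ← R2 − (5/3)·R1: [0, 7, 55/3, -59/3]
R3 ← R3 + (3)·R1: [0, -1, -33, 26]
R4 ← R4 + (2/3)·R1: [0, 3, -82/3, 29/3]
R5 ← R5 + (1/3)·R1: [0, 8, -23/3, -17/3]
R3 ← R3 + (1/7)·R2: [0, 0, -638/21, 487/21]
R4 ← R4 − (3/7)·R2: [0, 0, -739/21, 380/21]
R5 ← R5 − (8/7)·R2: [0, 0, -601/21, 353/21]
R4 ← R4 − (739/638)·R3: [0, 0, 0, -5593/638]
R5 ← R5 − (601/638)·R3: [0, 0, 0, -3213/638]
R5 ← R5 − (27/47)·R4: [0, 0, 0, 0]
Echelon form has 4 nonzero rows, so rank(B) = 4.
The rank gives the maximum number of linearly independent rows: 4.

4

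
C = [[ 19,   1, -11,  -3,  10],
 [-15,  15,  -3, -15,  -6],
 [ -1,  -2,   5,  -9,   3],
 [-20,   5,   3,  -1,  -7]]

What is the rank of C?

Row reduce to echelon form.
R2 ← R2 + (15/19)·R1: [0, 300/19, -222/19, -330/19, 36/19]
R3 ← R3 + (1/19)·R1: [0, -37/19, 84/19, -174/19, 67/19]
R4 ← R4 + (20/19)·R1: [0, 115/19, -163/19, -79/19, 67/19]
R3 ← R3 + (37/300)·R2: [0, 0, 149/50, -113/10, 94/25]
R4 ← R4 − (23/60)·R2: [0, 0, -41/10, 5/2, 14/5]
R4 ← R4 + (205/149)·R3: [0, 0, 0, -1944/149, 1188/149]
Echelon form has 4 nonzero rows, so rank(C) = 4.

4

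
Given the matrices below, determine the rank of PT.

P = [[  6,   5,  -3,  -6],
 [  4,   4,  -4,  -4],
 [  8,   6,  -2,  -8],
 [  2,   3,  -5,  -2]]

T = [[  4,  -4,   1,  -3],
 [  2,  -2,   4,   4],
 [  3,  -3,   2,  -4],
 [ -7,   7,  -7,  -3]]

2

First compute PT:
[[ 67, -67,  62,  32],
 [ 40, -40,  40,  32],
 [ 94, -94,  84,  32],
 [ 13, -13,  18,  32]]
Now row reduce the product.
R2 ← R2 − (40/67)·R1: [0, 0, 200/67, 864/67]
R3 ← R3 − (94/67)·R1: [0, 0, -200/67, -864/67]
R4 ← R4 − (13/67)·R1: [0, 0, 400/67, 1728/67]
R3 ← R3 + R2: [0, 0, 0, 0]
R4 ← R4 − (2)·R2: [0, 0, 0, 0]
2 nonzero rows, so rank(PT) = 2.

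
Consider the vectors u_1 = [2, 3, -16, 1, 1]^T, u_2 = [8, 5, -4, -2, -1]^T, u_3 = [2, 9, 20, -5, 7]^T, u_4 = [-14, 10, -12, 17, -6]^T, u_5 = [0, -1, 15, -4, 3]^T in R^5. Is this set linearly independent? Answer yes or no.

no

Form the matrix with these vectors as rows and row reduce.
R2 ← R2 − (4)·R1: [0, -7, 60, -6, -5]
R3 ← R3 − R1: [0, 6, 36, -6, 6]
R4 ← R4 + (7)·R1: [0, 31, -124, 24, 1]
R3 ← R3 + (6/7)·R2: [0, 0, 612/7, -78/7, 12/7]
R4 ← R4 + (31/7)·R2: [0, 0, 992/7, -18/7, -148/7]
R5 ← R5 − (1/7)·R2: [0, 0, 45/7, -22/7, 26/7]
R4 ← R4 − (248/153)·R3: [0, 0, 0, 790/51, -1220/51]
R5 ← R5 − (5/68)·R3: [0, 0, 0, -79/34, 61/17]
R5 ← R5 + (3/20)·R4: [0, 0, 0, 0, 0]
4 nonzero rows, so the 5 vectors span a space of dimension 4.
Since 4 < 5, the vectors are linearly dependent.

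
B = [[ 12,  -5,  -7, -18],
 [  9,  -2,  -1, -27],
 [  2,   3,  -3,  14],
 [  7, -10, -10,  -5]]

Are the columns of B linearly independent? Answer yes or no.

Row reduce B to echelon form.
R2 ← R2 − (3/4)·R1: [0, 7/4, 17/4, -27/2]
R3 ← R3 − (1/6)·R1: [0, 23/6, -11/6, 17]
R4 ← R4 − (7/12)·R1: [0, -85/12, -71/12, 11/2]
R3 ← R3 − (46/21)·R2: [0, 0, -78/7, 326/7]
R4 ← R4 + (85/21)·R2: [0, 0, 79/7, -344/7]
R4 ← R4 + (79/78)·R3: [0, 0, 0, -77/39]
4 pivots among 4 columns.
Every column is a pivot column, so the columns are linearly independent.

yes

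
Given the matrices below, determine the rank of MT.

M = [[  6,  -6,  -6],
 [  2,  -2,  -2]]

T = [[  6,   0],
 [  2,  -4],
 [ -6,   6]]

First compute MT:
[[ 60, -12],
 [ 20,  -4]]
Now row reduce the product.
R2 ← R2 − (1/3)·R1: [0, 0]
1 nonzero row, so rank(MT) = 1.

1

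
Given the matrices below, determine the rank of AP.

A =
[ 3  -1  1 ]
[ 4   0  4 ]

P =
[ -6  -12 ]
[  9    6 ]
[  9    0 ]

First compute AP:
[[-18, -42],
 [ 12, -48]]
Now row reduce the product.
R2 ← R2 + (2/3)·R1: [0, -76]
2 nonzero rows, so rank(AP) = 2.

2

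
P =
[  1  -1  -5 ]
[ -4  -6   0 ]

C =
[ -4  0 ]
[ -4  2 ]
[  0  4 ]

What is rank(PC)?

First compute PC:
[[  0, -22],
 [ 40, -12]]
Now row reduce the product.
Swap R1 ↔ R2
2 nonzero rows, so rank(PC) = 2.

2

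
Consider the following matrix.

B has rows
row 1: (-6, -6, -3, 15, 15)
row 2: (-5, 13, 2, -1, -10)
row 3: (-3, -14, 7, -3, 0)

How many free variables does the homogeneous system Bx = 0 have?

2

Row reduce to echelon form.
R2 ← R2 − (5/6)·R1: [0, 18, 9/2, -27/2, -45/2]
R3 ← R3 − (1/2)·R1: [0, -11, 17/2, -21/2, -15/2]
R3 ← R3 + (11/18)·R2: [0, 0, 45/4, -75/4, -85/4]
3 nonzero rows, so rank(B) = 3.
B has 5 columns; by rank–nullity, nullity = 5 − 3 = 2.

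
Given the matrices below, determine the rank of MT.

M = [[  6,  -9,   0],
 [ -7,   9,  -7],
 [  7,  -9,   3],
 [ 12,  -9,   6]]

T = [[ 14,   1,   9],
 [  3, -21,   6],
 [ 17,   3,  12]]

3

First compute MT:
[[ 57, 195,   0],
 [-190, -217, -93],
 [122, 205,  45],
 [243, 219, 126]]
Now row reduce the product.
R2 ← R2 + (10/3)·R1: [0, 433, -93]
R3 ← R3 − (122/57)·R1: [0, -4035/19, 45]
R4 ← R4 − (81/19)·R1: [0, -11634/19, 126]
R3 ← R3 + (4035/8227)·R2: [0, 0, -5040/8227]
R4 ← R4 + (11634/8227)·R2: [0, 0, -45360/8227]
R4 ← R4 − (9)·R3: [0, 0, 0]
3 nonzero rows, so rank(MT) = 3.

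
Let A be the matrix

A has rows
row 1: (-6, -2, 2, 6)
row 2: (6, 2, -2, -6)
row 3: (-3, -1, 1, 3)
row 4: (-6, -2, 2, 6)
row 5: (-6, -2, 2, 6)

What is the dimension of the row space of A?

Row reduce to echelon form.
R2 ← R2 + R1: [0, 0, 0, 0]
R3 ← R3 − (1/2)·R1: [0, 0, 0, 0]
R4 ← R4 − R1: [0, 0, 0, 0]
R5 ← R5 − R1: [0, 0, 0, 0]
Echelon form has 1 nonzero row, so rank(A) = 1.
The row space has dimension equal to the rank: 1.

1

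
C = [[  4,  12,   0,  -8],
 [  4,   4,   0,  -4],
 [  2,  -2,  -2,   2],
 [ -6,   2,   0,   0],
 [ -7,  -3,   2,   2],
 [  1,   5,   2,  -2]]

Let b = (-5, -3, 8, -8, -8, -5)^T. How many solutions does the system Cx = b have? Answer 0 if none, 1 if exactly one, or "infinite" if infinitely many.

0

Row reduce the augmented matrix [C | b].
R2 ← R2 − R1: [0, -8, 0, 4, 2]
R3 ← R3 − (1/2)·R1: [0, -8, -2, 6, 21/2]
R4 ← R4 + (3/2)·R1: [0, 20, 0, -12, -31/2]
R5 ← R5 + (7/4)·R1: [0, 18, 2, -12, -67/4]
R6 ← R6 − (1/4)·R1: [0, 2, 2, 0, -15/4]
R3 ← R3 − R2: [0, 0, -2, 2, 17/2]
R4 ← R4 + (5/2)·R2: [0, 0, 0, -2, -21/2]
R5 ← R5 + (9/4)·R2: [0, 0, 2, -3, -49/4]
R6 ← R6 + (1/4)·R2: [0, 0, 2, 1, -13/4]
R5 ← R5 + R3: [0, 0, 0, -1, -15/4]
R6 ← R6 + R3: [0, 0, 0, 3, 21/4]
R5 ← R5 − (1/2)·R4: [0, 0, 0, 0, 3/2]
R6 ← R6 + (3/2)·R4: [0, 0, 0, 0, -21/2]
R6 ← R6 + (7)·R5: [0, 0, 0, 0, 0]
The echelon form has 5 nonzero rows; the last pivot sits in the augmented column, so rank(C) = 4 but rank([C|b]) = 5.
Since the ranks differ, the system is inconsistent.
It has no solutions.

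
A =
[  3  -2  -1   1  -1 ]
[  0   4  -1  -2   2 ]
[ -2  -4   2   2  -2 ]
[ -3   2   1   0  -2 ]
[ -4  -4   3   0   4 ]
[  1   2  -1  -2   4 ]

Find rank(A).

3

Row reduce to echelon form.
R3 ← R3 + (2/3)·R1: [0, -16/3, 4/3, 8/3, -8/3]
R4 ← R4 + R1: [0, 0, 0, 1, -3]
R5 ← R5 + (4/3)·R1: [0, -20/3, 5/3, 4/3, 8/3]
R6 ← R6 − (1/3)·R1: [0, 8/3, -2/3, -7/3, 13/3]
R3 ← R3 + (4/3)·R2: [0, 0, 0, 0, 0]
R5 ← R5 + (5/3)·R2: [0, 0, 0, -2, 6]
R6 ← R6 − (2/3)·R2: [0, 0, 0, -1, 3]
Swap R3 ↔ R4
R5 ← R5 + (2)·R3: [0, 0, 0, 0, 0]
R6 ← R6 + R3: [0, 0, 0, 0, 0]
Echelon form has 3 nonzero rows, so rank(A) = 3.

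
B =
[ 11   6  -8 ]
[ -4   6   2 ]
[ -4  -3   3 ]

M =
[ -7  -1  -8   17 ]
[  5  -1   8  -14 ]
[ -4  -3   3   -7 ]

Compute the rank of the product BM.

First compute BM:
[[-15,   7, -64, 159],
 [ 50,  -8,  86, -166],
 [  1,  -2,  17, -47]]
Now row reduce the product.
R2 ← R2 + (10/3)·R1: [0, 46/3, -382/3, 364]
R3 ← R3 + (1/15)·R1: [0, -23/15, 191/15, -182/5]
R3 ← R3 + (1/10)·R2: [0, 0, 0, 0]
2 nonzero rows, so rank(BM) = 2.

2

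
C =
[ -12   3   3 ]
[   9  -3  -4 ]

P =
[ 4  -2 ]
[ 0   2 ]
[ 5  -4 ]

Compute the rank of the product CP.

First compute CP:
[[-33,  18],
 [ 16,  -8]]
Now row reduce the product.
R2 ← R2 + (16/33)·R1: [0, 8/11]
2 nonzero rows, so rank(CP) = 2.

2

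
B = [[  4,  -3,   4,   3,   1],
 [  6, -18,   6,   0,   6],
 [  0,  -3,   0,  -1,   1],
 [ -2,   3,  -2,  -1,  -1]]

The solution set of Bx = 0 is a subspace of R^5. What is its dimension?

Row reduce to echelon form.
R2 ← R2 − (3/2)·R1: [0, -27/2, 0, -9/2, 9/2]
R4 ← R4 + (1/2)·R1: [0, 3/2, 0, 1/2, -1/2]
R3 ← R3 − (2/9)·R2: [0, 0, 0, 0, 0]
R4 ← R4 + (1/9)·R2: [0, 0, 0, 0, 0]
2 nonzero rows, so rank(B) = 2.
B has 5 columns; by rank–nullity, nullity = 5 − 2 = 3.

3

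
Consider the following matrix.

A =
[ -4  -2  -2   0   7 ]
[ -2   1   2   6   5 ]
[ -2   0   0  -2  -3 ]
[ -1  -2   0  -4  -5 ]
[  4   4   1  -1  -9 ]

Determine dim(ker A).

0

Row reduce to echelon form.
R2 ← R2 − (1/2)·R1: [0, 2, 3, 6, 3/2]
R3 ← R3 − (1/2)·R1: [0, 1, 1, -2, -13/2]
R4 ← R4 − (1/4)·R1: [0, -3/2, 1/2, -4, -27/4]
R5 ← R5 + R1: [0, 2, -1, -1, -2]
R3 ← R3 − (1/2)·R2: [0, 0, -1/2, -5, -29/4]
R4 ← R4 + (3/4)·R2: [0, 0, 11/4, 1/2, -45/8]
R5 ← R5 − R2: [0, 0, -4, -7, -7/2]
R4 ← R4 + (11/2)·R3: [0, 0, 0, -27, -91/2]
R5 ← R5 − (8)·R3: [0, 0, 0, 33, 109/2]
R5 ← R5 + (11/9)·R4: [0, 0, 0, 0, -10/9]
5 nonzero rows, so rank(A) = 5.
A has 5 columns; by rank–nullity, nullity = 5 − 5 = 0.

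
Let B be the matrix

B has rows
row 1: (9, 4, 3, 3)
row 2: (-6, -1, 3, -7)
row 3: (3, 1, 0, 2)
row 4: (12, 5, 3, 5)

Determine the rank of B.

Row reduce to echelon form.
R2 ← R2 + (2/3)·R1: [0, 5/3, 5, -5]
R3 ← R3 − (1/3)·R1: [0, -1/3, -1, 1]
R4 ← R4 − (4/3)·R1: [0, -1/3, -1, 1]
R3 ← R3 + (1/5)·R2: [0, 0, 0, 0]
R4 ← R4 + (1/5)·R2: [0, 0, 0, 0]
Echelon form has 2 nonzero rows, so rank(B) = 2.

2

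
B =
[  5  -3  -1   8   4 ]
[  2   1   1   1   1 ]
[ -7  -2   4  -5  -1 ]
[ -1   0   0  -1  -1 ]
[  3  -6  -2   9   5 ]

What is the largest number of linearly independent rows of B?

4

Row reduce to echelon form.
R2 ← R2 − (2/5)·R1: [0, 11/5, 7/5, -11/5, -3/5]
R3 ← R3 + (7/5)·R1: [0, -31/5, 13/5, 31/5, 23/5]
R4 ← R4 + (1/5)·R1: [0, -3/5, -1/5, 3/5, -1/5]
R5 ← R5 − (3/5)·R1: [0, -21/5, -7/5, 21/5, 13/5]
R3 ← R3 + (31/11)·R2: [0, 0, 72/11, 0, 32/11]
R4 ← R4 + (3/11)·R2: [0, 0, 2/11, 0, -4/11]
R5 ← R5 + (21/11)·R2: [0, 0, 14/11, 0, 16/11]
R4 ← R4 − (1/36)·R3: [0, 0, 0, 0, -4/9]
R5 ← R5 − (7/36)·R3: [0, 0, 0, 0, 8/9]
R5 ← R5 + (2)·R4: [0, 0, 0, 0, 0]
Echelon form has 4 nonzero rows, so rank(B) = 4.
The rank gives the maximum number of linearly independent rows: 4.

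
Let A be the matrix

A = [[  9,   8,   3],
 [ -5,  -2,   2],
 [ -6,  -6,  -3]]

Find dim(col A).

Row reduce to echelon form.
R2 ← R2 + (5/9)·R1: [0, 22/9, 11/3]
R3 ← R3 + (2/3)·R1: [0, -2/3, -1]
R3 ← R3 + (3/11)·R2: [0, 0, 0]
Echelon form has 2 nonzero rows, so rank(A) = 2.
The column space has dimension equal to the rank: 2.

2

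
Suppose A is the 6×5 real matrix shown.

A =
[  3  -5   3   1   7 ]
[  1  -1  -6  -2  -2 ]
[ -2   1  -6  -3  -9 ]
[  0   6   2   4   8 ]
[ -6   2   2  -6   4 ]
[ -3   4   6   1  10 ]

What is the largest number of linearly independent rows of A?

Row reduce to echelon form.
R2 ← R2 − (1/3)·R1: [0, 2/3, -7, -7/3, -13/3]
R3 ← R3 + (2/3)·R1: [0, -7/3, -4, -7/3, -13/3]
R5 ← R5 + (2)·R1: [0, -8, 8, -4, 18]
R6 ← R6 + R1: [0, -1, 9, 2, 17]
R3 ← R3 + (7/2)·R2: [0, 0, -57/2, -21/2, -39/2]
R4 ← R4 − (9)·R2: [0, 0, 65, 25, 47]
R5 ← R5 + (12)·R2: [0, 0, -76, -32, -34]
R6 ← R6 + (3/2)·R2: [0, 0, -3/2, -3/2, 21/2]
R4 ← R4 + (130/57)·R3: [0, 0, 0, 20/19, 48/19]
R5 ← R5 − (8/3)·R3: [0, 0, 0, -4, 18]
R6 ← R6 − (1/19)·R3: [0, 0, 0, -18/19, 219/19]
R5 ← R5 + (19/5)·R4: [0, 0, 0, 0, 138/5]
R6 ← R6 + (9/10)·R4: [0, 0, 0, 0, 69/5]
R6 ← R6 − (1/2)·R5: [0, 0, 0, 0, 0]
Echelon form has 5 nonzero rows, so rank(A) = 5.
The rank gives the maximum number of linearly independent rows: 5.

5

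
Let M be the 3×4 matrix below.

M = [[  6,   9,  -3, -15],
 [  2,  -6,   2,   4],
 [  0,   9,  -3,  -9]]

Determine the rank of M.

2

Row reduce to echelon form.
R2 ← R2 − (1/3)·R1: [0, -9, 3, 9]
R3 ← R3 + R2: [0, 0, 0, 0]
Echelon form has 2 nonzero rows, so rank(M) = 2.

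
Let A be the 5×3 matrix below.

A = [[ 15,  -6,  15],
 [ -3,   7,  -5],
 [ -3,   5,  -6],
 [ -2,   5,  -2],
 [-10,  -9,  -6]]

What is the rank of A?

3

Row reduce to echelon form.
R2 ← R2 + (1/5)·R1: [0, 29/5, -2]
R3 ← R3 + (1/5)·R1: [0, 19/5, -3]
R4 ← R4 + (2/15)·R1: [0, 21/5, 0]
R5 ← R5 + (2/3)·R1: [0, -13, 4]
R3 ← R3 − (19/29)·R2: [0, 0, -49/29]
R4 ← R4 − (21/29)·R2: [0, 0, 42/29]
R5 ← R5 + (65/29)·R2: [0, 0, -14/29]
R4 ← R4 + (6/7)·R3: [0, 0, 0]
R5 ← R5 − (2/7)·R3: [0, 0, 0]
Echelon form has 3 nonzero rows, so rank(A) = 3.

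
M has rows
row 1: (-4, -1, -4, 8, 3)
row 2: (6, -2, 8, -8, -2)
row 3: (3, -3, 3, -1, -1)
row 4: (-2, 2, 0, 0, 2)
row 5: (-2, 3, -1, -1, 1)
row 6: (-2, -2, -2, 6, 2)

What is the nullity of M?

Row reduce to echelon form.
R2 ← R2 + (3/2)·R1: [0, -7/2, 2, 4, 5/2]
R3 ← R3 + (3/4)·R1: [0, -15/4, 0, 5, 5/4]
R4 ← R4 − (1/2)·R1: [0, 5/2, 2, -4, 1/2]
R5 ← R5 − (1/2)·R1: [0, 7/2, 1, -5, -1/2]
R6 ← R6 − (1/2)·R1: [0, -3/2, 0, 2, 1/2]
R3 ← R3 − (15/14)·R2: [0, 0, -15/7, 5/7, -10/7]
R4 ← R4 + (5/7)·R2: [0, 0, 24/7, -8/7, 16/7]
R5 ← R5 + R2: [0, 0, 3, -1, 2]
R6 ← R6 − (3/7)·R2: [0, 0, -6/7, 2/7, -4/7]
R4 ← R4 + (8/5)·R3: [0, 0, 0, 0, 0]
R5 ← R5 + (7/5)·R3: [0, 0, 0, 0, 0]
R6 ← R6 − (2/5)·R3: [0, 0, 0, 0, 0]
3 nonzero rows, so rank(M) = 3.
M has 5 columns; by rank–nullity, nullity = 5 − 3 = 2.

2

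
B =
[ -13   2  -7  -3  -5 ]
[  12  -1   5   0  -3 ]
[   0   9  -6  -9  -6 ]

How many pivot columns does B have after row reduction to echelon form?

3

Row reduce to echelon form.
R2 ← R2 + (12/13)·R1: [0, 11/13, -19/13, -36/13, -99/13]
R3 ← R3 − (117/11)·R2: [0, 0, 105/11, 225/11, 75]
Echelon form has 3 nonzero rows, so rank(B) = 3.
Each nonzero row contributes one pivot column: 3 pivot columns.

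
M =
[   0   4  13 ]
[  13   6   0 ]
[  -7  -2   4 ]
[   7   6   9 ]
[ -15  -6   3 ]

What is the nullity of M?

Row reduce to echelon form.
Swap R1 ↔ R2
R3 ← R3 + (7/13)·R1: [0, 16/13, 4]
R4 ← R4 − (7/13)·R1: [0, 36/13, 9]
R5 ← R5 + (15/13)·R1: [0, 12/13, 3]
R3 ← R3 − (4/13)·R2: [0, 0, 0]
R4 ← R4 − (9/13)·R2: [0, 0, 0]
R5 ← R5 − (3/13)·R2: [0, 0, 0]
2 nonzero rows, so rank(M) = 2.
M has 3 columns; by rank–nullity, nullity = 3 − 2 = 1.

1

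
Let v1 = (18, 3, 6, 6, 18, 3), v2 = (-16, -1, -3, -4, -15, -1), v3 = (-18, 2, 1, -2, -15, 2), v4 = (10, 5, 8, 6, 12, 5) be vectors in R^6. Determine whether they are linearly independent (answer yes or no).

Form the matrix with these vectors as rows and row reduce.
R2 ← R2 + (8/9)·R1: [0, 5/3, 7/3, 4/3, 1, 5/3]
R3 ← R3 + R1: [0, 5, 7, 4, 3, 5]
R4 ← R4 − (5/9)·R1: [0, 10/3, 14/3, 8/3, 2, 10/3]
R3 ← R3 − (3)·R2: [0, 0, 0, 0, 0, 0]
R4 ← R4 − (2)·R2: [0, 0, 0, 0, 0, 0]
2 nonzero rows, so the 4 vectors span a space of dimension 2.
Since 2 < 4, the vectors are linearly dependent.

no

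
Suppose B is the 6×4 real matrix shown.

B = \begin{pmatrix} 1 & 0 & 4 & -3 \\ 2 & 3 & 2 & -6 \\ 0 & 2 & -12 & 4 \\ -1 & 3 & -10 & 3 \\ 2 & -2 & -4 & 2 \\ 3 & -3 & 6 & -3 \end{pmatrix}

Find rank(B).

3

Row reduce to echelon form.
R2 ← R2 − (2)·R1: [0, 3, -6, 0]
R4 ← R4 + R1: [0, 3, -6, 0]
R5 ← R5 − (2)·R1: [0, -2, -12, 8]
R6 ← R6 − (3)·R1: [0, -3, -6, 6]
R3 ← R3 − (2/3)·R2: [0, 0, -8, 4]
R4 ← R4 − R2: [0, 0, 0, 0]
R5 ← R5 + (2/3)·R2: [0, 0, -16, 8]
R6 ← R6 + R2: [0, 0, -12, 6]
R5 ← R5 − (2)·R3: [0, 0, 0, 0]
R6 ← R6 − (3/2)·R3: [0, 0, 0, 0]
Echelon form has 3 nonzero rows, so rank(B) = 3.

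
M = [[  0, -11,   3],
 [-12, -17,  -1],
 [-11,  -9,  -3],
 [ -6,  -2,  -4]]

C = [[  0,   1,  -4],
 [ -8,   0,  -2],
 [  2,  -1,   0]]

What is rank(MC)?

3

First compute MC:
[[ 94,  -3,  22],
 [134, -11,  82],
 [ 66,  -8,  62],
 [  8,  -2,  28]]
Now row reduce the product.
R2 ← R2 − (67/47)·R1: [0, -316/47, 2380/47]
R3 ← R3 − (33/47)·R1: [0, -277/47, 2188/47]
R4 ← R4 − (4/47)·R1: [0, -82/47, 1228/47]
R3 ← R3 − (277/316)·R2: [0, 0, 171/79]
R4 ← R4 − (41/158)·R2: [0, 0, 1026/79]
R4 ← R4 − (6)·R3: [0, 0, 0]
3 nonzero rows, so rank(MC) = 3.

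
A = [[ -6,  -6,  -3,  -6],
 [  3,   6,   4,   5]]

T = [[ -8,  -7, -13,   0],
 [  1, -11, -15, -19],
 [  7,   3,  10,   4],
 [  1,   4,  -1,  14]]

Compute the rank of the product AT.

2

First compute AT:
[[ 15,  75, 144,  18],
 [ 15, -55, -94, -28]]
Now row reduce the product.
R2 ← R2 − R1: [0, -130, -238, -46]
2 nonzero rows, so rank(AT) = 2.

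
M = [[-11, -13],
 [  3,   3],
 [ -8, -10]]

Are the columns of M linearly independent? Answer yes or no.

yes

Row reduce M to echelon form.
R2 ← R2 + (3/11)·R1: [0, -6/11]
R3 ← R3 − (8/11)·R1: [0, -6/11]
R3 ← R3 − R2: [0, 0]
2 pivots among 2 columns.
Every column is a pivot column, so the columns are linearly independent.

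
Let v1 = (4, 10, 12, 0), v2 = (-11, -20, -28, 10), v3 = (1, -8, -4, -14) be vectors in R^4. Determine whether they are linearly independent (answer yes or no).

no

Form the matrix with these vectors as rows and row reduce.
R2 ← R2 + (11/4)·R1: [0, 15/2, 5, 10]
R3 ← R3 − (1/4)·R1: [0, -21/2, -7, -14]
R3 ← R3 + (7/5)·R2: [0, 0, 0, 0]
2 nonzero rows, so the 3 vectors span a space of dimension 2.
Since 2 < 3, the vectors are linearly dependent.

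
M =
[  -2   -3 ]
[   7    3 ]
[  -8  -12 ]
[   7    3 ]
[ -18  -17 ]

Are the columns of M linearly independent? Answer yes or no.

yes

Row reduce M to echelon form.
R2 ← R2 + (7/2)·R1: [0, -15/2]
R3 ← R3 − (4)·R1: [0, 0]
R4 ← R4 + (7/2)·R1: [0, -15/2]
R5 ← R5 − (9)·R1: [0, 10]
R4 ← R4 − R2: [0, 0]
R5 ← R5 + (4/3)·R2: [0, 0]
2 pivots among 2 columns.
Every column is a pivot column, so the columns are linearly independent.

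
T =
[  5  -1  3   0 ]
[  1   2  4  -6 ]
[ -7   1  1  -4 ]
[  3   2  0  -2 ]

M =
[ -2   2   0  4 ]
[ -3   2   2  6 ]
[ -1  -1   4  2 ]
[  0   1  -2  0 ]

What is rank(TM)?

First compute TM:
[[-10,   5,  10,  20],
 [-12,  -4,  32,  24],
 [ 10, -17,  14, -20],
 [-12,   8,   8,  24]]
Now row reduce the product.
R2 ← R2 − (6/5)·R1: [0, -10, 20, 0]
R3 ← R3 + R1: [0, -12, 24, 0]
R4 ← R4 − (6/5)·R1: [0, 2, -4, 0]
R3 ← R3 − (6/5)·R2: [0, 0, 0, 0]
R4 ← R4 + (1/5)·R2: [0, 0, 0, 0]
2 nonzero rows, so rank(TM) = 2.

2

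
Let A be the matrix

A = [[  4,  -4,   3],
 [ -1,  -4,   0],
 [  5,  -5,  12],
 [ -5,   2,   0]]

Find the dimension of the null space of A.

0

Row reduce to echelon form.
R2 ← R2 + (1/4)·R1: [0, -5, 3/4]
R3 ← R3 − (5/4)·R1: [0, 0, 33/4]
R4 ← R4 + (5/4)·R1: [0, -3, 15/4]
R4 ← R4 − (3/5)·R2: [0, 0, 33/10]
R4 ← R4 − (2/5)·R3: [0, 0, 0]
3 nonzero rows, so rank(A) = 3.
A has 3 columns; by rank–nullity, nullity = 3 − 3 = 0.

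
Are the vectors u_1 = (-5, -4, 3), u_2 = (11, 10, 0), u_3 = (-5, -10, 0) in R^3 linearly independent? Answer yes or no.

yes

Form the matrix with these vectors as rows and row reduce.
R2 ← R2 + (11/5)·R1: [0, 6/5, 33/5]
R3 ← R3 − R1: [0, -6, -3]
R3 ← R3 + (5)·R2: [0, 0, 30]
3 nonzero rows, so the 3 vectors span a space of dimension 3.
Since 3 = 3, the vectors are linearly independent.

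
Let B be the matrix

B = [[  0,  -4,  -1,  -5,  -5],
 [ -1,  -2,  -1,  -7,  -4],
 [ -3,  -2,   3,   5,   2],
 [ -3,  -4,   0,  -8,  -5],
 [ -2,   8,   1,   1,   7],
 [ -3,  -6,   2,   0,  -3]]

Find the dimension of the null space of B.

Row reduce to echelon form.
Swap R1 ↔ R2
R3 ← R3 − (3)·R1: [0, 4, 6, 26, 14]
R4 ← R4 − (3)·R1: [0, 2, 3, 13, 7]
R5 ← R5 − (2)·R1: [0, 12, 3, 15, 15]
R6 ← R6 − (3)·R1: [0, 0, 5, 21, 9]
R3 ← R3 + R2: [0, 0, 5, 21, 9]
R4 ← R4 + (1/2)·R2: [0, 0, 5/2, 21/2, 9/2]
R5 ← R5 + (3)·R2: [0, 0, 0, 0, 0]
R4 ← R4 − (1/2)·R3: [0, 0, 0, 0, 0]
R6 ← R6 − R3: [0, 0, 0, 0, 0]
3 nonzero rows, so rank(B) = 3.
B has 5 columns; by rank–nullity, nullity = 5 − 3 = 2.

2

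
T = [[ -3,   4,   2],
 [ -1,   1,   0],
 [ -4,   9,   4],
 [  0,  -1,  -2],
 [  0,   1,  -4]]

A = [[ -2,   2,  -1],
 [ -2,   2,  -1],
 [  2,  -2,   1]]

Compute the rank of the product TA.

First compute TA:
[[  2,  -2,   1],
 [  0,   0,   0],
 [ -2,   2,  -1],
 [ -2,   2,  -1],
 [-10,  10,  -5]]
Now row reduce the product.
R3 ← R3 + R1: [0, 0, 0]
R4 ← R4 + R1: [0, 0, 0]
R5 ← R5 + (5)·R1: [0, 0, 0]
1 nonzero row, so rank(TA) = 1.

1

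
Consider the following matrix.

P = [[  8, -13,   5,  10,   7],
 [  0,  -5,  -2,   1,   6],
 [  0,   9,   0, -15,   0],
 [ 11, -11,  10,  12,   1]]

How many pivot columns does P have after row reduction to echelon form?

4

Row reduce to echelon form.
R4 ← R4 − (11/8)·R1: [0, 55/8, 25/8, -7/4, -69/8]
R3 ← R3 + (9/5)·R2: [0, 0, -18/5, -66/5, 54/5]
R4 ← R4 + (11/8)·R2: [0, 0, 3/8, -3/8, -3/8]
R4 ← R4 + (5/48)·R3: [0, 0, 0, -7/4, 3/4]
Echelon form has 4 nonzero rows, so rank(P) = 4.
Each nonzero row contributes one pivot column: 4 pivot columns.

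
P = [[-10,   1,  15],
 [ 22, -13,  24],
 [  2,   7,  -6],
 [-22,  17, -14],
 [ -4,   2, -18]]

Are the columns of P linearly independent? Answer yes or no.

Row reduce P to echelon form.
R2 ← R2 + (11/5)·R1: [0, -54/5, 57]
R3 ← R3 + (1/5)·R1: [0, 36/5, -3]
R4 ← R4 − (11/5)·R1: [0, 74/5, -47]
R5 ← R5 − (2/5)·R1: [0, 8/5, -24]
R3 ← R3 + (2/3)·R2: [0, 0, 35]
R4 ← R4 + (37/27)·R2: [0, 0, 280/9]
R5 ← R5 + (4/27)·R2: [0, 0, -140/9]
R4 ← R4 − (8/9)·R3: [0, 0, 0]
R5 ← R5 + (4/9)·R3: [0, 0, 0]
3 pivots among 3 columns.
Every column is a pivot column, so the columns are linearly independent.

yes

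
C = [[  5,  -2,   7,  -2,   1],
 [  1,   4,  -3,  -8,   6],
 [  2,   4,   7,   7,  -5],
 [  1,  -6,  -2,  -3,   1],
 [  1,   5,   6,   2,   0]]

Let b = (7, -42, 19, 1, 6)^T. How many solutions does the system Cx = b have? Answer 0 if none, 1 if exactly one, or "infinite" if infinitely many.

Row reduce the augmented matrix [C | b].
R2 ← R2 − (1/5)·R1: [0, 22/5, -22/5, -38/5, 29/5, -217/5]
R3 ← R3 − (2/5)·R1: [0, 24/5, 21/5, 39/5, -27/5, 81/5]
R4 ← R4 − (1/5)·R1: [0, -28/5, -17/5, -13/5, 4/5, -2/5]
R5 ← R5 − (1/5)·R1: [0, 27/5, 23/5, 12/5, -1/5, 23/5]
R3 ← R3 − (12/11)·R2: [0, 0, 9, 177/11, -129/11, 699/11]
R4 ← R4 + (14/11)·R2: [0, 0, -9, -135/11, 90/11, -612/11]
R5 ← R5 − (27/22)·R2: [0, 0, 10, 129/11, -161/22, 1273/22]
R4 ← R4 + R3: [0, 0, 0, 42/11, -39/11, 87/11]
R5 ← R5 − (10/9)·R3: [0, 0, 0, -203/33, 377/66, -841/66]
R5 ← R5 + (29/18)·R4: [0, 0, 0, 0, 0, 0]
The echelon form has 4 nonzero rows, and every pivot lies in the first 5 columns, so rank(C) = rank([C|b]) = 4.
The system is consistent.
rank = 4 < 5 unknowns, so there are infinitely many solutions.

infinite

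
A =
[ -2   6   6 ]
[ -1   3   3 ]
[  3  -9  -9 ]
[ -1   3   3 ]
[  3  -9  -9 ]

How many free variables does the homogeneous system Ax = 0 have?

2

Row reduce to echelon form.
R2 ← R2 − (1/2)·R1: [0, 0, 0]
R3 ← R3 + (3/2)·R1: [0, 0, 0]
R4 ← R4 − (1/2)·R1: [0, 0, 0]
R5 ← R5 + (3/2)·R1: [0, 0, 0]
1 nonzero row, so rank(A) = 1.
A has 3 columns; by rank–nullity, nullity = 3 − 1 = 2.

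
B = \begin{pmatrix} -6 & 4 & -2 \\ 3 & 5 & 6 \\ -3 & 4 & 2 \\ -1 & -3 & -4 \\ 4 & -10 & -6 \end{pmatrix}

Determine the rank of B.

3

Row reduce to echelon form.
R2 ← R2 + (1/2)·R1: [0, 7, 5]
R3 ← R3 − (1/2)·R1: [0, 2, 3]
R4 ← R4 − (1/6)·R1: [0, -11/3, -11/3]
R5 ← R5 + (2/3)·R1: [0, -22/3, -22/3]
R3 ← R3 − (2/7)·R2: [0, 0, 11/7]
R4 ← R4 + (11/21)·R2: [0, 0, -22/21]
R5 ← R5 + (22/21)·R2: [0, 0, -44/21]
R4 ← R4 + (2/3)·R3: [0, 0, 0]
R5 ← R5 + (4/3)·R3: [0, 0, 0]
Echelon form has 3 nonzero rows, so rank(B) = 3.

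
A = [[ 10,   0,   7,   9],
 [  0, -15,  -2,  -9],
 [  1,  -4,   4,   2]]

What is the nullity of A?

Row reduce to echelon form.
R3 ← R3 − (1/10)·R1: [0, -4, 33/10, 11/10]
R3 ← R3 − (4/15)·R2: [0, 0, 23/6, 7/2]
3 nonzero rows, so rank(A) = 3.
A has 4 columns; by rank–nullity, nullity = 4 − 3 = 1.

1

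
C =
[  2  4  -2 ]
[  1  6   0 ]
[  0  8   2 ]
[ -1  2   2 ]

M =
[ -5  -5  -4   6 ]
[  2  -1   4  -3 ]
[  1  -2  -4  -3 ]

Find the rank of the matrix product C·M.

First compute CM:
[[ -4, -10,  16,   6],
 [  7, -11,  20, -12],
 [ 18, -12,  24, -30],
 [ 11,  -1,   4, -18]]
Now row reduce the product.
R2 ← R2 + (7/4)·R1: [0, -57/2, 48, -3/2]
R3 ← R3 + (9/2)·R1: [0, -57, 96, -3]
R4 ← R4 + (11/4)·R1: [0, -57/2, 48, -3/2]
R3 ← R3 − (2)·R2: [0, 0, 0, 0]
R4 ← R4 − R2: [0, 0, 0, 0]
2 nonzero rows, so rank(CM) = 2.

2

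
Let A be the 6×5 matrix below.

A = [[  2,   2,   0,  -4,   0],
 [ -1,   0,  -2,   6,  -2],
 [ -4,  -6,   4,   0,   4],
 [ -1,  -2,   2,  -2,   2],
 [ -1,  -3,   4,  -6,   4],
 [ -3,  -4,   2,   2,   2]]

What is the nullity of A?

3

Row reduce to echelon form.
R2 ← R2 + (1/2)·R1: [0, 1, -2, 4, -2]
R3 ← R3 + (2)·R1: [0, -2, 4, -8, 4]
R4 ← R4 + (1/2)·R1: [0, -1, 2, -4, 2]
R5 ← R5 + (1/2)·R1: [0, -2, 4, -8, 4]
R6 ← R6 + (3/2)·R1: [0, -1, 2, -4, 2]
R3 ← R3 + (2)·R2: [0, 0, 0, 0, 0]
R4 ← R4 + R2: [0, 0, 0, 0, 0]
R5 ← R5 + (2)·R2: [0, 0, 0, 0, 0]
R6 ← R6 + R2: [0, 0, 0, 0, 0]
2 nonzero rows, so rank(A) = 2.
A has 5 columns; by rank–nullity, nullity = 5 − 2 = 3.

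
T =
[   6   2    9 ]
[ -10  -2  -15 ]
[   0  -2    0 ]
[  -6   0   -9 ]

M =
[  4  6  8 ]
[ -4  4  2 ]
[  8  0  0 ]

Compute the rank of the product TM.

2

First compute TM:
[[ 88,  44,  52],
 [-152, -68, -84],
 [  8,  -8,  -4],
 [-96, -36, -48]]
Now row reduce the product.
R2 ← R2 + (19/11)·R1: [0, 8, 64/11]
R3 ← R3 − (1/11)·R1: [0, -12, -96/11]
R4 ← R4 + (12/11)·R1: [0, 12, 96/11]
R3 ← R3 + (3/2)·R2: [0, 0, 0]
R4 ← R4 − (3/2)·R2: [0, 0, 0]
2 nonzero rows, so rank(TM) = 2.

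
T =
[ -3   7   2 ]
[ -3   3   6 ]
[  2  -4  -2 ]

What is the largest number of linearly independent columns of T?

2

Row reduce to echelon form.
R2 ← R2 − R1: [0, -4, 4]
R3 ← R3 + (2/3)·R1: [0, 2/3, -2/3]
R3 ← R3 + (1/6)·R2: [0, 0, 0]
Echelon form has 2 nonzero rows, so rank(T) = 2.
The rank gives the maximum number of linearly independent columns: 2.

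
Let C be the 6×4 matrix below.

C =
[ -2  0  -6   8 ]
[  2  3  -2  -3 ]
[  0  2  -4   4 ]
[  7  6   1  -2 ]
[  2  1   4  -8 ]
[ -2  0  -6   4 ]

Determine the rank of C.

Row reduce to echelon form.
R2 ← R2 + R1: [0, 3, -8, 5]
R4 ← R4 + (7/2)·R1: [0, 6, -20, 26]
R5 ← R5 + R1: [0, 1, -2, 0]
R6 ← R6 − R1: [0, 0, 0, -4]
R3 ← R3 − (2/3)·R2: [0, 0, 4/3, 2/3]
R4 ← R4 − (2)·R2: [0, 0, -4, 16]
R5 ← R5 − (1/3)·R2: [0, 0, 2/3, -5/3]
R4 ← R4 + (3)·R3: [0, 0, 0, 18]
R5 ← R5 − (1/2)·R3: [0, 0, 0, -2]
R5 ← R5 + (1/9)·R4: [0, 0, 0, 0]
R6 ← R6 + (2/9)·R4: [0, 0, 0, 0]
Echelon form has 4 nonzero rows, so rank(C) = 4.

4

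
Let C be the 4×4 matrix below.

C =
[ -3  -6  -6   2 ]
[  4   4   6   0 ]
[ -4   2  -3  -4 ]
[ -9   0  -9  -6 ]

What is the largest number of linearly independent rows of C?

2

Row reduce to echelon form.
R2 ← R2 + (4/3)·R1: [0, -4, -2, 8/3]
R3 ← R3 − (4/3)·R1: [0, 10, 5, -20/3]
R4 ← R4 − (3)·R1: [0, 18, 9, -12]
R3 ← R3 + (5/2)·R2: [0, 0, 0, 0]
R4 ← R4 + (9/2)·R2: [0, 0, 0, 0]
Echelon form has 2 nonzero rows, so rank(C) = 2.
The rank gives the maximum number of linearly independent rows: 2.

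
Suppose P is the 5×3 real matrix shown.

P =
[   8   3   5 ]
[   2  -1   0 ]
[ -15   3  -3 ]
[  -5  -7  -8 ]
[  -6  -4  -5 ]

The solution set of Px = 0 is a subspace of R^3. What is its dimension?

Row reduce to echelon form.
R2 ← R2 − (1/4)·R1: [0, -7/4, -5/4]
R3 ← R3 + (15/8)·R1: [0, 69/8, 51/8]
R4 ← R4 + (5/8)·R1: [0, -41/8, -39/8]
R5 ← R5 + (3/4)·R1: [0, -7/4, -5/4]
R3 ← R3 + (69/14)·R2: [0, 0, 3/14]
R4 ← R4 − (41/14)·R2: [0, 0, -17/14]
R5 ← R5 − R2: [0, 0, 0]
R4 ← R4 + (17/3)·R3: [0, 0, 0]
3 nonzero rows, so rank(P) = 3.
P has 3 columns; by rank–nullity, nullity = 3 − 3 = 0.

0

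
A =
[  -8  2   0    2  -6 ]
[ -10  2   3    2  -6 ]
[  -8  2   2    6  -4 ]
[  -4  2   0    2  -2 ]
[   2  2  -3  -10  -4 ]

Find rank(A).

5

Row reduce to echelon form.
R2 ← R2 − (5/4)·R1: [0, -1/2, 3, -1/2, 3/2]
R3 ← R3 − R1: [0, 0, 2, 4, 2]
R4 ← R4 − (1/2)·R1: [0, 1, 0, 1, 1]
R5 ← R5 + (1/4)·R1: [0, 5/2, -3, -19/2, -11/2]
R4 ← R4 + (2)·R2: [0, 0, 6, 0, 4]
R5 ← R5 + (5)·R2: [0, 0, 12, -12, 2]
R4 ← R4 − (3)·R3: [0, 0, 0, -12, -2]
R5 ← R5 − (6)·R3: [0, 0, 0, -36, -10]
R5 ← R5 − (3)·R4: [0, 0, 0, 0, -4]
Echelon form has 5 nonzero rows, so rank(A) = 5.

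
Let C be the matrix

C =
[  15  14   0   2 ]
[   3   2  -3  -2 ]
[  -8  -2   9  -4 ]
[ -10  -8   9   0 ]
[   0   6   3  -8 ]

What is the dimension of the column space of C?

4

Row reduce to echelon form.
R2 ← R2 − (1/5)·R1: [0, -4/5, -3, -12/5]
R3 ← R3 + (8/15)·R1: [0, 82/15, 9, -44/15]
R4 ← R4 + (2/3)·R1: [0, 4/3, 9, 4/3]
R3 ← R3 + (41/6)·R2: [0, 0, -23/2, -58/3]
R4 ← R4 + (5/3)·R2: [0, 0, 4, -8/3]
R5 ← R5 + (15/2)·R2: [0, 0, -39/2, -26]
R4 ← R4 + (8/23)·R3: [0, 0, 0, -216/23]
R5 ← R5 − (39/23)·R3: [0, 0, 0, 156/23]
R5 ← R5 + (13/18)·R4: [0, 0, 0, 0]
Echelon form has 4 nonzero rows, so rank(C) = 4.
The column space has dimension equal to the rank: 4.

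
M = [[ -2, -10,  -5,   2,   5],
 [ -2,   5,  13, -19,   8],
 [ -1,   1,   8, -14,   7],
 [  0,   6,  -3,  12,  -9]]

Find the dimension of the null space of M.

2

Row reduce to echelon form.
R2 ← R2 − R1: [0, 15, 18, -21, 3]
R3 ← R3 − (1/2)·R1: [0, 6, 21/2, -15, 9/2]
R3 ← R3 − (2/5)·R2: [0, 0, 33/10, -33/5, 33/10]
R4 ← R4 − (2/5)·R2: [0, 0, -51/5, 102/5, -51/5]
R4 ← R4 + (34/11)·R3: [0, 0, 0, 0, 0]
3 nonzero rows, so rank(M) = 3.
M has 5 columns; by rank–nullity, nullity = 5 − 3 = 2.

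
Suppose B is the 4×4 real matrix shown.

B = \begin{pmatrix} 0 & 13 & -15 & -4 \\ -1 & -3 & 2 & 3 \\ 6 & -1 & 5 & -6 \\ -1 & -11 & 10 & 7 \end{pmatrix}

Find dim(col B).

Row reduce to echelon form.
Swap R1 ↔ R2
R3 ← R3 + (6)·R1: [0, -19, 17, 12]
R4 ← R4 − R1: [0, -8, 8, 4]
R3 ← R3 + (19/13)·R2: [0, 0, -64/13, 80/13]
R4 ← R4 + (8/13)·R2: [0, 0, -16/13, 20/13]
R4 ← R4 − (1/4)·R3: [0, 0, 0, 0]
Echelon form has 3 nonzero rows, so rank(B) = 3.
The column space has dimension equal to the rank: 3.

3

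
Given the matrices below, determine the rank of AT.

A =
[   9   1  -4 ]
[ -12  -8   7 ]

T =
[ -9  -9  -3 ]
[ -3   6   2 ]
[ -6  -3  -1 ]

First compute AT:
[[-60, -63, -21],
 [ 90,  39,  13]]
Now row reduce the product.
R2 ← R2 + (3/2)·R1: [0, -111/2, -37/2]
2 nonzero rows, so rank(AT) = 2.

2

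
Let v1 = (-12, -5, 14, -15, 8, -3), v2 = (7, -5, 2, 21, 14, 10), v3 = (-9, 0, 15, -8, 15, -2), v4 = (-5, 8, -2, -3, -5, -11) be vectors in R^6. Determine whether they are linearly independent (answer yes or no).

yes

Form the matrix with these vectors as rows and row reduce.
R2 ← R2 + (7/12)·R1: [0, -95/12, 61/6, 49/4, 56/3, 33/4]
R3 ← R3 − (3/4)·R1: [0, 15/4, 9/2, 13/4, 9, 1/4]
R4 ← R4 − (5/12)·R1: [0, 121/12, -47/6, 13/4, -25/3, -39/4]
R3 ← R3 + (9/19)·R2: [0, 0, 177/19, 172/19, 339/19, 79/19]
R4 ← R4 + (121/95)·R2: [0, 0, 486/95, 1791/95, 1467/95, 72/95]
R4 ← R4 − (162/295)·R3: [0, 0, 0, 819/59, 333/59, -90/59]
4 nonzero rows, so the 4 vectors span a space of dimension 4.
Since 4 = 4, the vectors are linearly independent.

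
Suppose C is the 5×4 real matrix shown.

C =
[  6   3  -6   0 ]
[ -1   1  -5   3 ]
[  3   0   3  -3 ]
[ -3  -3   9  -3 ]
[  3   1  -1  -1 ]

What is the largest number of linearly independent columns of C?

2

Row reduce to echelon form.
R2 ← R2 + (1/6)·R1: [0, 3/2, -6, 3]
R3 ← R3 − (1/2)·R1: [0, -3/2, 6, -3]
R4 ← R4 + (1/2)·R1: [0, -3/2, 6, -3]
R5 ← R5 − (1/2)·R1: [0, -1/2, 2, -1]
R3 ← R3 + R2: [0, 0, 0, 0]
R4 ← R4 + R2: [0, 0, 0, 0]
R5 ← R5 + (1/3)·R2: [0, 0, 0, 0]
Echelon form has 2 nonzero rows, so rank(C) = 2.
The rank gives the maximum number of linearly independent columns: 2.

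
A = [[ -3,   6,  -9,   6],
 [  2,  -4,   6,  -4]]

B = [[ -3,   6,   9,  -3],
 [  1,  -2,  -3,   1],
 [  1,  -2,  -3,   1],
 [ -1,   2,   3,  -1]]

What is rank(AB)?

First compute AB:
[[  0,   0,   0,   0],
 [  0,   0,   0,   0]]
Now row reduce the product.
0 nonzero rows, so rank(AB) = 0.

0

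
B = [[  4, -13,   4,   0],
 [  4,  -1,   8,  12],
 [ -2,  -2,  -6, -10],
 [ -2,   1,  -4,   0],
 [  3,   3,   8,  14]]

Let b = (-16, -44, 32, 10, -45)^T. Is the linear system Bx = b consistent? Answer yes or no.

Row reduce the augmented matrix [B | b].
R2 ← R2 − R1: [0, 12, 4, 12, -28]
R3 ← R3 + (1/2)·R1: [0, -17/2, -4, -10, 24]
R4 ← R4 + (1/2)·R1: [0, -11/2, -2, 0, 2]
R5 ← R5 − (3/4)·R1: [0, 51/4, 5, 14, -33]
R3 ← R3 + (17/24)·R2: [0, 0, -7/6, -3/2, 25/6]
R4 ← R4 + (11/24)·R2: [0, 0, -1/6, 11/2, -65/6]
R5 ← R5 − (17/16)·R2: [0, 0, 3/4, 5/4, -13/4]
R4 ← R4 − (1/7)·R3: [0, 0, 0, 40/7, -80/7]
R5 ← R5 + (9/14)·R3: [0, 0, 0, 2/7, -4/7]
R5 ← R5 − (1/20)·R4: [0, 0, 0, 0, 0]
The echelon form has 4 nonzero rows, and every pivot lies in the first 4 columns, so rank(B) = rank([B|b]) = 4.
The system is consistent.

yes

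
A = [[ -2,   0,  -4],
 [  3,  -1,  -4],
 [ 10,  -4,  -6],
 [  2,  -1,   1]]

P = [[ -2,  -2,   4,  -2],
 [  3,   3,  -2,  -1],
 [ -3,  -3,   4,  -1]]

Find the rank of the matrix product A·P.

2

First compute AP:
[[ 16,  16, -24,   8],
 [  3,   3,  -2,  -1],
 [-14, -14,  24, -10],
 [-10, -10,  14,  -4]]
Now row reduce the product.
R2 ← R2 − (3/16)·R1: [0, 0, 5/2, -5/2]
R3 ← R3 + (7/8)·R1: [0, 0, 3, -3]
R4 ← R4 + (5/8)·R1: [0, 0, -1, 1]
R3 ← R3 − (6/5)·R2: [0, 0, 0, 0]
R4 ← R4 + (2/5)·R2: [0, 0, 0, 0]
2 nonzero rows, so rank(AP) = 2.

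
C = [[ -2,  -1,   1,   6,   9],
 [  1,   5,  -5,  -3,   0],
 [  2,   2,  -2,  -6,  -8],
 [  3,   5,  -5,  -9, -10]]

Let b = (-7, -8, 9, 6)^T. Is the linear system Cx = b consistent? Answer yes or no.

no

Row reduce the augmented matrix [C | b].
R2 ← R2 + (1/2)·R1: [0, 9/2, -9/2, 0, 9/2, -23/2]
R3 ← R3 + R1: [0, 1, -1, 0, 1, 2]
R4 ← R4 + (3/2)·R1: [0, 7/2, -7/2, 0, 7/2, -9/2]
R3 ← R3 − (2/9)·R2: [0, 0, 0, 0, 0, 41/9]
R4 ← R4 − (7/9)·R2: [0, 0, 0, 0, 0, 40/9]
R4 ← R4 − (40/41)·R3: [0, 0, 0, 0, 0, 0]
The echelon form has 3 nonzero rows; the last pivot sits in the augmented column, so rank(C) = 2 but rank([C|b]) = 3.
Since the ranks differ, the system is inconsistent.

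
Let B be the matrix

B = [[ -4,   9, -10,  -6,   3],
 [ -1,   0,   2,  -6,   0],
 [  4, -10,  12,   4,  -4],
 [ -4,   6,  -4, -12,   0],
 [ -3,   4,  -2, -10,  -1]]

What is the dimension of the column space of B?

3

Row reduce to echelon form.
R2 ← R2 − (1/4)·R1: [0, -9/4, 9/2, -9/2, -3/4]
R3 ← R3 + R1: [0, -1, 2, -2, -1]
R4 ← R4 − R1: [0, -3, 6, -6, -3]
R5 ← R5 − (3/4)·R1: [0, -11/4, 11/2, -11/2, -13/4]
R3 ← R3 − (4/9)·R2: [0, 0, 0, 0, -2/3]
R4 ← R4 − (4/3)·R2: [0, 0, 0, 0, -2]
R5 ← R5 − (11/9)·R2: [0, 0, 0, 0, -7/3]
R4 ← R4 − (3)·R3: [0, 0, 0, 0, 0]
R5 ← R5 − (7/2)·R3: [0, 0, 0, 0, 0]
Echelon form has 3 nonzero rows, so rank(B) = 3.
The column space has dimension equal to the rank: 3.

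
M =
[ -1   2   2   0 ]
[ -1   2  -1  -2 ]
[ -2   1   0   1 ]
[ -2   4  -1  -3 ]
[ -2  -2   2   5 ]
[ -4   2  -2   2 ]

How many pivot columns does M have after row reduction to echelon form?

4

Row reduce to echelon form.
R2 ← R2 − R1: [0, 0, -3, -2]
R3 ← R3 − (2)·R1: [0, -3, -4, 1]
R4 ← R4 − (2)·R1: [0, 0, -5, -3]
R5 ← R5 − (2)·R1: [0, -6, -2, 5]
R6 ← R6 − (4)·R1: [0, -6, -10, 2]
Swap R2 ↔ R3
R5 ← R5 − (2)·R2: [0, 0, 6, 3]
R6 ← R6 − (2)·R2: [0, 0, -2, 0]
R4 ← R4 − (5/3)·R3: [0, 0, 0, 1/3]
R5 ← R5 + (2)·R3: [0, 0, 0, -1]
R6 ← R6 − (2/3)·R3: [0, 0, 0, 4/3]
R5 ← R5 + (3)·R4: [0, 0, 0, 0]
R6 ← R6 − (4)·R4: [0, 0, 0, 0]
Echelon form has 4 nonzero rows, so rank(M) = 4.
Each nonzero row contributes one pivot column: 4 pivot columns.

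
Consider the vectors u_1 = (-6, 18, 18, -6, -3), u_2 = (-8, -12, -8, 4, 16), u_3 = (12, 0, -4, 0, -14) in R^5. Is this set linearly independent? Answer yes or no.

Form the matrix with these vectors as rows and row reduce.
R2 ← R2 − (4/3)·R1: [0, -36, -32, 12, 20]
R3 ← R3 + (2)·R1: [0, 36, 32, -12, -20]
R3 ← R3 + R2: [0, 0, 0, 0, 0]
2 nonzero rows, so the 3 vectors span a space of dimension 2.
Since 2 < 3, the vectors are linearly dependent.

no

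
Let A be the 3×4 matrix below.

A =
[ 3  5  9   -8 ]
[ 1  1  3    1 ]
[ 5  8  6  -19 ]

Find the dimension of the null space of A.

Row reduce to echelon form.
R2 ← R2 − (1/3)·R1: [0, -2/3, 0, 11/3]
R3 ← R3 − (5/3)·R1: [0, -1/3, -9, -17/3]
R3 ← R3 − (1/2)·R2: [0, 0, -9, -15/2]
3 nonzero rows, so rank(A) = 3.
A has 4 columns; by rank–nullity, nullity = 4 − 3 = 1.

1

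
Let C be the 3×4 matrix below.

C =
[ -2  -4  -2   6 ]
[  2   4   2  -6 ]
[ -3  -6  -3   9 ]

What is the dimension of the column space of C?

1

Row reduce to echelon form.
R2 ← R2 + R1: [0, 0, 0, 0]
R3 ← R3 − (3/2)·R1: [0, 0, 0, 0]
Echelon form has 1 nonzero row, so rank(C) = 1.
The column space has dimension equal to the rank: 1.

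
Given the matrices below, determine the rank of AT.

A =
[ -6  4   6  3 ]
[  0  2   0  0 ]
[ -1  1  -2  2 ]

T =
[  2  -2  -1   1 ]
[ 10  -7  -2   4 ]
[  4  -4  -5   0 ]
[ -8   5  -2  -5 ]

3

First compute AT:
[[ 28, -25, -38,  -5],
 [ 20, -14,  -4,   8],
 [-16,  13,   5,  -7]]
Now row reduce the product.
R2 ← R2 − (5/7)·R1: [0, 27/7, 162/7, 81/7]
R3 ← R3 + (4/7)·R1: [0, -9/7, -117/7, -69/7]
R3 ← R3 + (1/3)·R2: [0, 0, -9, -6]
3 nonzero rows, so rank(AT) = 3.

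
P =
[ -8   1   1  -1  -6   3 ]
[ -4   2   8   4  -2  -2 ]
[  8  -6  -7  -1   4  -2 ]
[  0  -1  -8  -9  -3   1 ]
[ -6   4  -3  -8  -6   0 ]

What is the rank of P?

Row reduce to echelon form.
R2 ← R2 − (1/2)·R1: [0, 3/2, 15/2, 9/2, 1, -7/2]
R3 ← R3 + R1: [0, -5, -6, -2, -2, 1]
R5 ← R5 − (3/4)·R1: [0, 13/4, -15/4, -29/4, -3/2, -9/4]
R3 ← R3 + (10/3)·R2: [0, 0, 19, 13, 4/3, -32/3]
R4 ← R4 + (2/3)·R2: [0, 0, -3, -6, -7/3, -4/3]
R5 ← R5 − (13/6)·R2: [0, 0, -20, -17, -11/3, 16/3]
R4 ← R4 + (3/19)·R3: [0, 0, 0, -75/19, -121/57, -172/57]
R5 ← R5 + (20/19)·R3: [0, 0, 0, -63/19, -43/19, -112/19]
R5 ← R5 − (21/25)·R4: [0, 0, 0, 0, -12/25, -84/25]
Echelon form has 5 nonzero rows, so rank(P) = 5.

5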